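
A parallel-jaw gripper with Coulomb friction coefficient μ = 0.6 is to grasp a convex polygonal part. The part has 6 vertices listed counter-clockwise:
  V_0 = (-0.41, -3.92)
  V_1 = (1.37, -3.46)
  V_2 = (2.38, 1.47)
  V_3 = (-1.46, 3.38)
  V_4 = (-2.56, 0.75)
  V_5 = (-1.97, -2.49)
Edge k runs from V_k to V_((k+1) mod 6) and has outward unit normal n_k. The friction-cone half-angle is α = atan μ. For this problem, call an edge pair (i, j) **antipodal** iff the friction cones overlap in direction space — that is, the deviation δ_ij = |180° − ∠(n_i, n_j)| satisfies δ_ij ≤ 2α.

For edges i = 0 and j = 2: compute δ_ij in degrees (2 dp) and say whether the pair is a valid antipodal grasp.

α = atan 0.6 = 30.96°;  2α = 61.93°
edge 0: e_0 = (+1.78, +0.46);  n_0 = (+0.2502, -0.9682)
edge 2: e_2 = (-3.84, +1.91);  n_2 = (+0.4453, +0.8954)
∠(n_0, n_2) = 139.06°
δ = |180° − 139.06°| = 40.94°
40.94° ≤ 2α = 61.93°  →  valid

δ = 40.94°, valid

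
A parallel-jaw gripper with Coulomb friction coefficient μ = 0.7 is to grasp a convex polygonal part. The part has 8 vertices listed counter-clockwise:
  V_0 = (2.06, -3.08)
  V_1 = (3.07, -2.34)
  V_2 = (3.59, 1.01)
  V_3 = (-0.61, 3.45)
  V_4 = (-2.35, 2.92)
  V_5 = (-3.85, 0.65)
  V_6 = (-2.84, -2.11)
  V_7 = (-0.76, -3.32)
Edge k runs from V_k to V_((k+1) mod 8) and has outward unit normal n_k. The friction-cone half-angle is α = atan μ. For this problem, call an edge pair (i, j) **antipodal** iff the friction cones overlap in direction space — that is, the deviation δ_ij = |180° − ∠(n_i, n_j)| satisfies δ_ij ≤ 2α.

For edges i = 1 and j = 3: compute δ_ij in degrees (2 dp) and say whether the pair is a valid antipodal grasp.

α = atan 0.7 = 34.99°;  2α = 69.98°
edge 1: e_1 = (+0.52, +3.35);  n_1 = (+0.9882, -0.1534)
edge 3: e_3 = (-1.74, -0.53);  n_3 = (-0.2914, +0.9566)
∠(n_1, n_3) = 115.76°
δ = |180° − 115.76°| = 64.24°
64.24° ≤ 2α = 69.98°  →  valid

δ = 64.24°, valid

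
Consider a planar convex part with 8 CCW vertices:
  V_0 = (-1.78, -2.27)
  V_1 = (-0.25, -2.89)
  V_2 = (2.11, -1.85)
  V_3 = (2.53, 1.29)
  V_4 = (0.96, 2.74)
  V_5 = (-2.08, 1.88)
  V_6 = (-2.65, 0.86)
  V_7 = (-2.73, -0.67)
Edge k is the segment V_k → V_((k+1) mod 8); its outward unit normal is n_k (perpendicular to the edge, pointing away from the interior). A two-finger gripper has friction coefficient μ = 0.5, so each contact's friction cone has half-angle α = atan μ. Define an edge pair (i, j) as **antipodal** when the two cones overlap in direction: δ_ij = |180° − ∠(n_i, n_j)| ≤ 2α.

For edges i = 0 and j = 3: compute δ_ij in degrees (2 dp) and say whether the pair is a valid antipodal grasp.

δ = 20.67°, valid

α = atan 0.5 = 26.57°;  2α = 53.13°
edge 0: e_0 = (+1.53, -0.62);  n_0 = (-0.3756, -0.9268)
edge 3: e_3 = (-1.57, +1.45);  n_3 = (+0.6785, +0.7346)
∠(n_0, n_3) = 159.33°
δ = |180° − 159.33°| = 20.67°
20.67° ≤ 2α = 53.13°  →  valid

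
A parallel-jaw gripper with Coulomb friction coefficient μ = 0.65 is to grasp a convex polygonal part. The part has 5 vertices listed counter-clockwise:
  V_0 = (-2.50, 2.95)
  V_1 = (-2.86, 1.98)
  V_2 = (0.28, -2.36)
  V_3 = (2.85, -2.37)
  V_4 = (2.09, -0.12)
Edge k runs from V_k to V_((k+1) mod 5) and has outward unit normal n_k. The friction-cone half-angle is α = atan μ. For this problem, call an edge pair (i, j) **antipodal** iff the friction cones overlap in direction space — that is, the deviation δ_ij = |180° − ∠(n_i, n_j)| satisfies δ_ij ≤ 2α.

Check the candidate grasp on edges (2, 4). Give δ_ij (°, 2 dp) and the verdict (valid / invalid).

α = atan 0.65 = 33.02°;  2α = 66.05°
edge 2: e_2 = (+2.57, -0.01);  n_2 = (-0.0039, -1.0000)
edge 4: e_4 = (-4.59, +3.07);  n_4 = (+0.5560, +0.8312)
∠(n_2, n_4) = 146.45°
δ = |180° − 146.45°| = 33.55°
33.55° ≤ 2α = 66.05°  →  valid

δ = 33.55°, valid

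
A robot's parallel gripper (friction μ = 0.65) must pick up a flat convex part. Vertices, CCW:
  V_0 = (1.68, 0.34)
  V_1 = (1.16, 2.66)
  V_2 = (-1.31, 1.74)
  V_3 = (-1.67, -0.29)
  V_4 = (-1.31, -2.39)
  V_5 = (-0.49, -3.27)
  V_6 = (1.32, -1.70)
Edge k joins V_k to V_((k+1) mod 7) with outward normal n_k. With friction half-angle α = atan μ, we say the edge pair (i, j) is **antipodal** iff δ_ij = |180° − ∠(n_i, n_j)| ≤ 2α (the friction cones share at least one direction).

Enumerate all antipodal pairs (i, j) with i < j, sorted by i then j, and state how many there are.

count = 10; pairs: (0,2), (0,3), (0,4), (1,5), (1,6), (2,5), (2,6), (3,5), (3,6), (4,6)

α = atan 0.65 = 33.02°;  2α = 66.05°
n_0 = (+0.9758, +0.2187)
n_1 = (-0.3490, +0.9371)
n_2 = (-0.9846, +0.1746)
n_3 = (-0.9856, -0.1690)
n_4 = (-0.7316, -0.6817)
n_5 = (+0.6552, -0.7554)
n_6 = (+0.9848, -0.1738)
  (0,1): δ = 82.20°  ·
  (0,2): δ = 22.69°  ✓
  (0,3): δ = 2.91°  ✓
  (0,4): δ = 30.35°  ✓
  (0,5): δ = 118.31°  ·
  (0,6): δ = 157.36°  ·
  (1,2): δ = 120.49°  ·
  (1,3): δ = 100.70°  ·
  (1,4): δ = 67.45°  ·
  (1,5): δ = 20.51°  ✓
  (1,6): δ = 59.56°  ✓
  (2,3): δ = 160.22°  ·
  (2,4): δ = 126.97°  ·
  (2,5): δ = 39.01°  ✓
  (2,6): δ = 0.05°  ✓
  (3,4): δ = 146.75°  ·
  (3,5): δ = 58.79°  ✓
  (3,6): δ = 19.74°  ✓
  (4,5): δ = 92.04°  ·
  (4,6): δ = 52.99°  ✓
  (5,6): δ = 140.95°  ·
antipodal pairs: 10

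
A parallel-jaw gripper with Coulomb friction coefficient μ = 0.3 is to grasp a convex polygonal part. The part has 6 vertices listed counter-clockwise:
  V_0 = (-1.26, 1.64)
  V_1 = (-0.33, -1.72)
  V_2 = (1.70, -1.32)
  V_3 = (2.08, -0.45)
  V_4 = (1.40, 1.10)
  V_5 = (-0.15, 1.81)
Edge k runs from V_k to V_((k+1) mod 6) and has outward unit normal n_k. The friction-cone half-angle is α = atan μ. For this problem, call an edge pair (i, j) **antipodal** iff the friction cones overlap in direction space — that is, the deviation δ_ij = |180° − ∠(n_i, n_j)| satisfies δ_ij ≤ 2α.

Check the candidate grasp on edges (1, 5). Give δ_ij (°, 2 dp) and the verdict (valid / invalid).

α = atan 0.3 = 16.70°;  2α = 33.40°
edge 1: e_1 = (+2.03, +0.40);  n_1 = (+0.1933, -0.9811)
edge 5: e_5 = (-1.11, -0.17);  n_5 = (-0.1514, +0.9885)
∠(n_1, n_5) = 177.56°
δ = |180° − 177.56°| = 2.44°
2.44° ≤ 2α = 33.40°  →  valid

δ = 2.44°, valid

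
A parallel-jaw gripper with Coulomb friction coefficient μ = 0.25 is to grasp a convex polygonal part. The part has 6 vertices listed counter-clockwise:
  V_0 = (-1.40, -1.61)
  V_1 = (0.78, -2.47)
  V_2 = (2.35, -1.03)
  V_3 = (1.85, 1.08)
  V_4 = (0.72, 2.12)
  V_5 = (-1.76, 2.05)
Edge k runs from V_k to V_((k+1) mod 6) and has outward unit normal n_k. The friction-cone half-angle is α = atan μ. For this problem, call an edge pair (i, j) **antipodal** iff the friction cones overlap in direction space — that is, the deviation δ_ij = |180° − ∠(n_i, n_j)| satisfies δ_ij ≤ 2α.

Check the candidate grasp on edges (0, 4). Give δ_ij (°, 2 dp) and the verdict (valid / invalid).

α = atan 0.25 = 14.04°;  2α = 28.07°
edge 0: e_0 = (+2.18, -0.86);  n_0 = (-0.3670, -0.9302)
edge 4: e_4 = (-2.48, -0.07);  n_4 = (-0.0282, +0.9996)
∠(n_0, n_4) = 156.85°
δ = |180° − 156.85°| = 23.15°
23.15° ≤ 2α = 28.07°  →  valid

δ = 23.15°, valid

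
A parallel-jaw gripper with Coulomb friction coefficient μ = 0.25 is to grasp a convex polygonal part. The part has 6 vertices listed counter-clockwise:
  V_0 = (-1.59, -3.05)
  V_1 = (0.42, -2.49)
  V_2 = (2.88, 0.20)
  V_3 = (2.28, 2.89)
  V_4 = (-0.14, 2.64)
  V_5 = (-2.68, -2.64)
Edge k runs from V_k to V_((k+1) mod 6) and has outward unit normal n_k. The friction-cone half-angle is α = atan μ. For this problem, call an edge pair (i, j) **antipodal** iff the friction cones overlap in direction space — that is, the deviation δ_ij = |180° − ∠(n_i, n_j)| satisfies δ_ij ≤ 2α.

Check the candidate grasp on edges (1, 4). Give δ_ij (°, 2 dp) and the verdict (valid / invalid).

δ = 16.75°, valid

α = atan 0.25 = 14.04°;  2α = 28.07°
edge 1: e_1 = (+2.46, +2.69);  n_1 = (+0.7380, -0.6749)
edge 4: e_4 = (-2.54, -5.28);  n_4 = (-0.9011, +0.4335)
∠(n_1, n_4) = 163.25°
δ = |180° − 163.25°| = 16.75°
16.75° ≤ 2α = 28.07°  →  valid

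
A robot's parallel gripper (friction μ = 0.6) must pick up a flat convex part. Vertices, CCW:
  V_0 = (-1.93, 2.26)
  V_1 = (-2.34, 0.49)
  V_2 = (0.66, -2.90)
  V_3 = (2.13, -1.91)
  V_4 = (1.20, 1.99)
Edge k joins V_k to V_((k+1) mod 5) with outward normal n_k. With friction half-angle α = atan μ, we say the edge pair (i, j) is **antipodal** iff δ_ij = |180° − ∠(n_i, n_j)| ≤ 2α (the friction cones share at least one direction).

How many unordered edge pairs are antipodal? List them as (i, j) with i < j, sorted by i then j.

α = atan 0.6 = 30.96°;  2α = 61.93°
n_0 = (-0.9742, +0.2257)
n_1 = (-0.7489, -0.6627)
n_2 = (+0.5586, -0.8294)
n_3 = (+0.9727, +0.2320)
n_4 = (+0.0859, +0.9963)
  (0,1): δ = 125.45°  ·
  (0,2): δ = 43.00°  ✓
  (0,3): δ = 26.45°  ✓
  (0,4): δ = 98.11°  ·
  (1,2): δ = 97.55°  ·
  (1,3): δ = 28.10°  ✓
  (1,4): δ = 43.56°  ✓
  (2,3): δ = 110.55°  ·
  (2,4): δ = 38.89°  ✓
  (3,4): δ = 108.34°  ·
antipodal pairs: 5

count = 5; pairs: (0,2), (0,3), (1,3), (1,4), (2,4)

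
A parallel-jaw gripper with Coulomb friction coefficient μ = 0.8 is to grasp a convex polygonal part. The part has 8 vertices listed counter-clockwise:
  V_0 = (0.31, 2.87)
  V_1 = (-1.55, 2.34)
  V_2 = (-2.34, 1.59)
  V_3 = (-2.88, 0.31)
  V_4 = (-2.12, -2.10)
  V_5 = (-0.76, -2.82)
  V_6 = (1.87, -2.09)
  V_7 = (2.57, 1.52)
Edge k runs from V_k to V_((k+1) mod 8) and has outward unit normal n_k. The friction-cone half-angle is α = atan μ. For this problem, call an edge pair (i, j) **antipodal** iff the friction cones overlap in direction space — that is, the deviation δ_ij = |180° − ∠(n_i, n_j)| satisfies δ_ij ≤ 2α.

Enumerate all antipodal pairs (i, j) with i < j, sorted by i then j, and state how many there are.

count = 13; pairs: (0,4), (0,5), (0,6), (1,4), (1,5), (1,6), (2,5), (2,6), (3,6), (3,7), (4,6), (4,7), (5,7)

α = atan 0.8 = 38.66°;  2α = 77.32°
n_0 = (-0.2740, +0.9617)
n_1 = (-0.6885, +0.7252)
n_2 = (-0.9214, +0.3887)
n_3 = (-0.9537, -0.3008)
n_4 = (-0.4679, -0.8838)
n_5 = (+0.2675, -0.9636)
n_6 = (+0.9817, -0.1904)
n_7 = (+0.5128, +0.8585)
  (0,1): δ = 152.39°  ·
  (0,2): δ = 128.78°  ·
  (0,3): δ = 88.40°  ·
  (0,4): δ = 43.80°  ✓
  (0,5): δ = 0.39°  ✓
  (0,6): δ = 63.12°  ✓
  (0,7): δ = 133.24°  ·
  (1,2): δ = 156.39°  ·
  (1,3): δ = 116.01°  ·
  (1,4): δ = 71.41°  ✓
  (1,5): δ = 28.00°  ✓
  (1,6): δ = 35.51°  ✓
  (1,7): δ = 105.64°  ·
  (2,3): δ = 139.62°  ·
  (2,4): δ = 95.02°  ·
  (2,5): δ = 51.61°  ✓
  (2,6): δ = 11.90°  ✓
  (2,7): δ = 82.02°  ·
  (3,4): δ = 135.40°  ·
  (3,5): δ = 91.99°  ·
  (3,6): δ = 28.48°  ✓
  (3,7): δ = 41.65°  ✓
  (4,5): δ = 136.59°  ·
  (4,6): δ = 73.08°  ✓
  (4,7): δ = 2.95°  ✓
  (5,6): δ = 116.49°  ·
  (5,7): δ = 46.36°  ✓
  (6,7): δ = 109.88°  ·
antipodal pairs: 13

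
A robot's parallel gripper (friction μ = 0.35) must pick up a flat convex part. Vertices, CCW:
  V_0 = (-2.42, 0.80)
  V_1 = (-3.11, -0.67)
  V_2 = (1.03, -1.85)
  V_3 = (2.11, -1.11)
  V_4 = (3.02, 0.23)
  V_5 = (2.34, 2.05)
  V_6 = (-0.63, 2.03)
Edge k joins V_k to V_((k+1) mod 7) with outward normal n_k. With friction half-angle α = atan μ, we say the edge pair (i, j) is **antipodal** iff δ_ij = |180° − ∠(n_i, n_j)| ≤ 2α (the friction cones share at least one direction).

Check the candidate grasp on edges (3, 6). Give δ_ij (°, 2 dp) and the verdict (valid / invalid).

α = atan 0.35 = 19.29°;  2α = 38.58°
edge 3: e_3 = (+0.91, +1.34);  n_3 = (+0.8273, -0.5618)
edge 6: e_6 = (-1.79, -1.23);  n_6 = (-0.5663, +0.8242)
∠(n_3, n_6) = 158.68°
δ = |180° − 158.68°| = 21.32°
21.32° ≤ 2α = 38.58°  →  valid

δ = 21.32°, valid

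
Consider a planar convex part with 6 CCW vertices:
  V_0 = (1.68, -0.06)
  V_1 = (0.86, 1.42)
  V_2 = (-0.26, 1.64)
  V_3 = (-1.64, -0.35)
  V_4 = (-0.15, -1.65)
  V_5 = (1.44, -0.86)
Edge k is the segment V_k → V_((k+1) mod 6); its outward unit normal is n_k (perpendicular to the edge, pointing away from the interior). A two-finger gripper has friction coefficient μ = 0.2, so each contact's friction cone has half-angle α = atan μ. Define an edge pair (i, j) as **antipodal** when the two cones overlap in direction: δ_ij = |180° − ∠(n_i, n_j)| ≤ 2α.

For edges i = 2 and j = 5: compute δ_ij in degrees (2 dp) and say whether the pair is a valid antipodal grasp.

α = atan 0.2 = 11.31°;  2α = 22.62°
edge 2: e_2 = (-1.38, -1.99);  n_2 = (-0.8217, +0.5699)
edge 5: e_5 = (+0.24, +0.80);  n_5 = (+0.9578, -0.2873)
∠(n_2, n_5) = 161.96°
δ = |180° − 161.96°| = 18.04°
18.04° ≤ 2α = 22.62°  →  valid

δ = 18.04°, valid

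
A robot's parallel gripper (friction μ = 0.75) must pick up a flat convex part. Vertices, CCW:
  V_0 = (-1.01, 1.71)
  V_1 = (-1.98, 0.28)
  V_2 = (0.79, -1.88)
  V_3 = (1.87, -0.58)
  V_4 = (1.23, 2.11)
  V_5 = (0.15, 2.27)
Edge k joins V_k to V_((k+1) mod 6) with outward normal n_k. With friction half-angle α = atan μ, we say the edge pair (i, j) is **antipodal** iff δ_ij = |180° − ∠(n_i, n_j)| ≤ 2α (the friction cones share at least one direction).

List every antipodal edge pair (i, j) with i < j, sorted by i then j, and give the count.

α = atan 0.75 = 36.87°;  2α = 73.74°
n_0 = (-0.8276, +0.5614)
n_1 = (-0.6149, -0.7886)
n_2 = (+0.7692, -0.6390)
n_3 = (+0.9728, +0.2315)
n_4 = (+0.1465, +0.9892)
n_5 = (-0.4347, +0.9006)
  (0,1): δ = 93.80°  ·
  (0,2): δ = 5.57°  ✓
  (0,3): δ = 47.53°  ✓
  (0,4): δ = 115.72°  ·
  (0,5): δ = 149.92°  ·
  (1,2): δ = 91.77°  ·
  (1,3): δ = 38.67°  ✓
  (1,4): δ = 29.52°  ✓
  (1,5): δ = 63.72°  ✓
  (2,3): δ = 126.90°  ·
  (2,4): δ = 58.71°  ✓
  (2,5): δ = 24.51°  ✓
  (3,4): δ = 111.81°  ·
  (3,5): δ = 77.61°  ·
  (4,5): δ = 145.80°  ·
antipodal pairs: 7

count = 7; pairs: (0,2), (0,3), (1,3), (1,4), (1,5), (2,4), (2,5)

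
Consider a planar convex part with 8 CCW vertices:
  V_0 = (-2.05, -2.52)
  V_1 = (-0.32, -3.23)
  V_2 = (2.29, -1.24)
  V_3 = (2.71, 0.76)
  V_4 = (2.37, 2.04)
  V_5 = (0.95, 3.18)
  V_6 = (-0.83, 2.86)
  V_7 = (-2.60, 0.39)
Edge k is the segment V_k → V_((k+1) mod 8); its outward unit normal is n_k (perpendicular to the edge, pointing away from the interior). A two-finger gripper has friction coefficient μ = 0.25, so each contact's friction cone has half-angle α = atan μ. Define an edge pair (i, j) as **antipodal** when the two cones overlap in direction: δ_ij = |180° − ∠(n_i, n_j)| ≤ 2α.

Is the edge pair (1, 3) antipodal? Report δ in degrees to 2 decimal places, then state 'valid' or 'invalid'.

δ = 112.45°, invalid

α = atan 0.25 = 14.04°;  2α = 28.07°
edge 1: e_1 = (+2.61, +1.99);  n_1 = (+0.6063, -0.7952)
edge 3: e_3 = (-0.34, +1.28);  n_3 = (+0.9665, +0.2567)
∠(n_1, n_3) = 67.55°
δ = |180° − 67.55°| = 112.45°
112.45° > 2α = 28.07°  →  invalid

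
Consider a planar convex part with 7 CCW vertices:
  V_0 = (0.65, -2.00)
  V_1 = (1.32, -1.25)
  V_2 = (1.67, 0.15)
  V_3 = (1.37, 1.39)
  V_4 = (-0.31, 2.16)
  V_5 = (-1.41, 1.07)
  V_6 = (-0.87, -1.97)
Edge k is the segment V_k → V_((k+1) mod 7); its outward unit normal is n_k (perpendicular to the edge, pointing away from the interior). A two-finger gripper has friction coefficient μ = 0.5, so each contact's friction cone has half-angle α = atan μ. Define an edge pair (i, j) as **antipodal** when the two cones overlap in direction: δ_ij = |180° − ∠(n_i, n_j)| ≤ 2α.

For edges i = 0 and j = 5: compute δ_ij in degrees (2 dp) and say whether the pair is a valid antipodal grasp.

α = atan 0.5 = 26.57°;  2α = 53.13°
edge 0: e_0 = (+0.67, +0.75);  n_0 = (+0.7458, -0.6662)
edge 5: e_5 = (+0.54, -3.04);  n_5 = (-0.9846, -0.1749)
∠(n_0, n_5) = 128.15°
δ = |180° − 128.15°| = 51.85°
51.85° ≤ 2α = 53.13°  →  valid

δ = 51.85°, valid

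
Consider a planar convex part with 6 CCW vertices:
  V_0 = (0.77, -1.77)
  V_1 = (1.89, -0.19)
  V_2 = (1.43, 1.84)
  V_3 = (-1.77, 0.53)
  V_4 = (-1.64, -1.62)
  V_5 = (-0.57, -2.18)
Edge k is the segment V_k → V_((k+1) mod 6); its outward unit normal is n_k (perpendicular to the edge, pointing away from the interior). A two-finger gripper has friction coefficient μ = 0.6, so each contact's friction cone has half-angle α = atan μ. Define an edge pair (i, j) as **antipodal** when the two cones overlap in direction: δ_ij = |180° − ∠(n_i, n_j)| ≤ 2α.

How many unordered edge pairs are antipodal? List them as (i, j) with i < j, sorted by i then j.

α = atan 0.6 = 30.96°;  2α = 61.93°
n_0 = (+0.8158, -0.5783)
n_1 = (+0.9753, +0.2210)
n_2 = (-0.3789, +0.9255)
n_3 = (-0.9982, -0.0604)
n_4 = (-0.4637, -0.8860)
n_5 = (+0.2926, -0.9562)
  (0,1): δ = 131.90°  ·
  (0,2): δ = 32.41°  ✓
  (0,3): δ = 38.79°  ✓
  (0,4): δ = 97.71°  ·
  (0,5): δ = 142.34°  ·
  (1,2): δ = 80.50°  ·
  (1,3): δ = 9.31°  ✓
  (1,4): δ = 49.61°  ✓
  (1,5): δ = 94.24°  ·
  (2,3): δ = 108.80°  ·
  (2,4): δ = 49.89°  ✓
  (2,5): δ = 5.25°  ✓
  (3,4): δ = 121.09°  ·
  (3,5): δ = 76.45°  ·
  (4,5): δ = 135.36°  ·
antipodal pairs: 6

count = 6; pairs: (0,2), (0,3), (1,3), (1,4), (2,4), (2,5)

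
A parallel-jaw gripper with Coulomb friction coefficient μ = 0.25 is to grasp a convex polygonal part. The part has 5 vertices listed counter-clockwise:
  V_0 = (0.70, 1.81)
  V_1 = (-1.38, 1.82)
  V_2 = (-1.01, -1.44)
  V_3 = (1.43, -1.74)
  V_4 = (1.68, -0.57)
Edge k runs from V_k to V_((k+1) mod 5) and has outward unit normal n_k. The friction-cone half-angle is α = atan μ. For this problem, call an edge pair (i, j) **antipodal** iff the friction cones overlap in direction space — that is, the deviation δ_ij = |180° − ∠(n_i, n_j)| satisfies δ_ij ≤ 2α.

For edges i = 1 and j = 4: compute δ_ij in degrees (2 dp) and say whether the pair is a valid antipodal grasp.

α = atan 0.25 = 14.04°;  2α = 28.07°
edge 1: e_1 = (+0.37, -3.26);  n_1 = (-0.9936, -0.1128)
edge 4: e_4 = (-0.98, +2.38);  n_4 = (+0.9247, +0.3807)
∠(n_1, n_4) = 164.10°
δ = |180° − 164.10°| = 15.90°
15.90° ≤ 2α = 28.07°  →  valid

δ = 15.90°, valid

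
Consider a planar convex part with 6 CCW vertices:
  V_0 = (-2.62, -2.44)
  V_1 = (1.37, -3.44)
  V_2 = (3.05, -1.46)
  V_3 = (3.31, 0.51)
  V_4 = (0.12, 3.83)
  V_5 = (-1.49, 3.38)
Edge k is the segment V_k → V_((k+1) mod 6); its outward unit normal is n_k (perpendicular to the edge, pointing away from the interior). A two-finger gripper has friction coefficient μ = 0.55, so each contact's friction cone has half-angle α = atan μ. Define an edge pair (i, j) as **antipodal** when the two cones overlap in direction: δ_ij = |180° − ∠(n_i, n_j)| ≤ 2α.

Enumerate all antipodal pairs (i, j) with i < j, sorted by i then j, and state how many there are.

count = 6; pairs: (0,3), (0,4), (1,4), (1,5), (2,5), (3,5)

α = atan 0.55 = 28.81°;  2α = 57.62°
n_0 = (-0.2431, -0.9700)
n_1 = (+0.7625, -0.6470)
n_2 = (+0.9914, -0.1308)
n_3 = (+0.7211, +0.6928)
n_4 = (-0.2692, +0.9631)
n_5 = (-0.9817, +0.1906)
  (0,1): δ = 116.24°  ·
  (0,2): δ = 83.45°  ·
  (0,3): δ = 32.07°  ✓
  (0,4): δ = 29.69°  ✓
  (0,5): δ = 93.08°  ·
  (1,2): δ = 147.20°  ·
  (1,3): δ = 95.83°  ·
  (1,4): δ = 34.07°  ✓
  (1,5): δ = 29.33°  ✓
  (2,3): δ = 128.63°  ·
  (2,4): δ = 66.87°  ·
  (2,5): δ = 3.47°  ✓
  (3,4): δ = 118.24°  ·
  (3,5): δ = 54.84°  ✓
  (4,5): δ = 116.60°  ·
antipodal pairs: 6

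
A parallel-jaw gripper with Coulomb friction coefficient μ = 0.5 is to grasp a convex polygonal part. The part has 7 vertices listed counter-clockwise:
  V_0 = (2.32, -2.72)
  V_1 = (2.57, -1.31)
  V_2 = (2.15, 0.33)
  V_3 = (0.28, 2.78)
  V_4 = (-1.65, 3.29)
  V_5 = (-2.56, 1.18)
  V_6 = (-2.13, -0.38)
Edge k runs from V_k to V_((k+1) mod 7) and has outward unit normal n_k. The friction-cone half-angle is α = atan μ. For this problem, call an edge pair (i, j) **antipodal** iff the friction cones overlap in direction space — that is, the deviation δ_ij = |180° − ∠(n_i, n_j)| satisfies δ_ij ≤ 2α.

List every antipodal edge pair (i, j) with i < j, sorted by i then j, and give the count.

count = 8; pairs: (0,4), (0,5), (1,4), (1,5), (1,6), (2,5), (2,6), (3,6)

α = atan 0.5 = 26.57°;  2α = 53.13°
n_0 = (+0.9846, -0.1746)
n_1 = (+0.9687, +0.2481)
n_2 = (+0.7949, +0.6067)
n_3 = (+0.2555, +0.9668)
n_4 = (-0.9182, +0.3960)
n_5 = (-0.9640, -0.2657)
n_6 = (-0.4654, -0.8851)
  (0,1): δ = 155.58°  ·
  (0,2): δ = 132.59°  ·
  (0,3): δ = 94.75°  ·
  (0,4): δ = 13.28°  ✓
  (0,5): δ = 25.46°  ✓
  (0,6): δ = 72.32°  ·
  (1,2): δ = 157.01°  ·
  (1,3): δ = 119.17°  ·
  (1,4): δ = 37.69°  ✓
  (1,5): δ = 1.05°  ✓
  (1,6): δ = 47.90°  ✓
  (2,3): δ = 142.16°  ·
  (2,4): δ = 60.68°  ·
  (2,5): δ = 21.94°  ✓
  (2,6): δ = 24.91°  ✓
  (3,4): δ = 98.53°  ·
  (3,5): δ = 59.79°  ·
  (3,6): δ = 12.94°  ✓
  (4,5): δ = 141.26°  ·
  (4,6): δ = 94.41°  ·
  (5,6): δ = 133.15°  ·
antipodal pairs: 8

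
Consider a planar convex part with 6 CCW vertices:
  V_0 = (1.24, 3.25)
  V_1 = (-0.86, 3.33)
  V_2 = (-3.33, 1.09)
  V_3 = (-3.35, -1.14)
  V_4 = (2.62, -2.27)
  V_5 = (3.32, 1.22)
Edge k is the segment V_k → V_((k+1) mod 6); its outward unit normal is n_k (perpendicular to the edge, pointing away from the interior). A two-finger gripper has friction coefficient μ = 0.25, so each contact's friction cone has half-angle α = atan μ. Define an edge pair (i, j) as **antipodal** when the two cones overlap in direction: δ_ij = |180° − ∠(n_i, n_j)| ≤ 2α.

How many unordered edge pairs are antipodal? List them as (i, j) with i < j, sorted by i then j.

α = atan 0.25 = 14.04°;  2α = 28.07°
n_0 = (+0.0381, +0.9993)
n_1 = (-0.6718, +0.7408)
n_2 = (-1.0000, +0.0090)
n_3 = (-0.1860, -0.9826)
n_4 = (+0.9805, -0.1967)
n_5 = (+0.6985, +0.7157)
  (0,1): δ = 135.61°  ·
  (0,2): δ = 88.33°  ·
  (0,3): δ = 8.54°  ✓
  (0,4): δ = 80.84°  ·
  (0,5): δ = 137.88°  ·
  (1,2): δ = 132.72°  ·
  (1,3): δ = 52.92°  ·
  (1,4): δ = 36.45°  ·
  (1,5): δ = 93.49°  ·
  (2,3): δ = 100.20°  ·
  (2,4): δ = 10.83°  ✓
  (2,5): δ = 46.21°  ·
  (3,4): δ = 90.62°  ·
  (3,5): δ = 33.58°  ·
  (4,5): δ = 122.96°  ·
antipodal pairs: 2

count = 2; pairs: (0,3), (2,4)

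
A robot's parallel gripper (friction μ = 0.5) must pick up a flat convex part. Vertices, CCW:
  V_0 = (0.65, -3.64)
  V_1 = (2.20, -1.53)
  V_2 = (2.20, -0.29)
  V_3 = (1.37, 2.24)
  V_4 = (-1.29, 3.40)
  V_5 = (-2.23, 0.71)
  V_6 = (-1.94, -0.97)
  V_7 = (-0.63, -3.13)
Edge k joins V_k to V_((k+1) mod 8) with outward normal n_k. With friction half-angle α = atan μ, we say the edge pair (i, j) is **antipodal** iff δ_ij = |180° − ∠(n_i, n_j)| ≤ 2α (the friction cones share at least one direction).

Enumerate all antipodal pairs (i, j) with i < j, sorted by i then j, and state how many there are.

α = atan 0.5 = 26.57°;  2α = 53.13°
n_0 = (+0.8059, -0.5920)
n_1 = (+1.0000, -0.0000)
n_2 = (+0.9502, +0.3117)
n_3 = (+0.3997, +0.9166)
n_4 = (-0.9440, +0.3299)
n_5 = (-0.9854, -0.1701)
n_6 = (-0.8550, -0.5186)
n_7 = (-0.3701, -0.9290)
  (0,1): δ = 143.70°  ·
  (0,2): δ = 125.54°  ·
  (0,3): δ = 77.26°  ·
  (0,4): δ = 17.04°  ✓
  (0,5): δ = 46.09°  ✓
  (0,6): δ = 67.54°  ·
  (0,7): δ = 104.58°  ·
  (1,2): δ = 161.84°  ·
  (1,3): δ = 113.56°  ·
  (1,4): δ = 19.26°  ✓
  (1,5): δ = 9.79°  ✓
  (1,6): δ = 31.24°  ✓
  (1,7): δ = 68.28°  ·
  (2,3): δ = 131.72°  ·
  (2,4): δ = 37.42°  ✓
  (2,5): δ = 8.37°  ✓
  (2,6): δ = 13.07°  ✓
  (2,7): δ = 50.11°  ✓
  (3,4): δ = 85.70°  ·
  (3,5): δ = 56.64°  ·
  (3,6): δ = 35.20°  ✓
  (3,7): δ = 1.84°  ✓
  (4,5): δ = 150.94°  ·
  (4,6): δ = 129.50°  ·
  (4,7): δ = 92.46°  ·
  (5,6): δ = 158.56°  ·
  (5,7): δ = 121.52°  ·
  (6,7): δ = 142.96°  ·
antipodal pairs: 11

count = 11; pairs: (0,4), (0,5), (1,4), (1,5), (1,6), (2,4), (2,5), (2,6), (2,7), (3,6), (3,7)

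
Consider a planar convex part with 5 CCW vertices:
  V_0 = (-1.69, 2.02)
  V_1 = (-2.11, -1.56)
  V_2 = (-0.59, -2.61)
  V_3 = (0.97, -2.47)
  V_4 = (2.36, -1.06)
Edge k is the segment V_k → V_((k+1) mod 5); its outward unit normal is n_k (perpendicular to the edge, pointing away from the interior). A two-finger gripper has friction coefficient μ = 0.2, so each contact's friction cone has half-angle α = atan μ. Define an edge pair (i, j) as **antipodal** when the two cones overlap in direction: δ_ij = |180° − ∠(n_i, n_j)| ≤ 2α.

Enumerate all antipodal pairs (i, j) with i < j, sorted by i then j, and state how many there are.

α = atan 0.2 = 11.31°;  2α = 22.62°
n_0 = (-0.9932, +0.1165)
n_1 = (-0.5684, -0.8228)
n_2 = (+0.0894, -0.9960)
n_3 = (+0.7121, -0.7020)
n_4 = (+0.6053, +0.7960)
  (0,1): δ = 117.95°  ·
  (0,2): δ = 78.18°  ·
  (0,3): δ = 37.90°  ·
  (0,4): δ = 59.44°  ·
  (1,2): δ = 140.24°  ·
  (1,3): δ = 99.95°  ·
  (1,4): δ = 2.62°  ✓
  (2,3): δ = 139.72°  ·
  (2,4): δ = 42.38°  ·
  (3,4): δ = 82.66°  ·
antipodal pairs: 1

count = 1; pairs: (1,4)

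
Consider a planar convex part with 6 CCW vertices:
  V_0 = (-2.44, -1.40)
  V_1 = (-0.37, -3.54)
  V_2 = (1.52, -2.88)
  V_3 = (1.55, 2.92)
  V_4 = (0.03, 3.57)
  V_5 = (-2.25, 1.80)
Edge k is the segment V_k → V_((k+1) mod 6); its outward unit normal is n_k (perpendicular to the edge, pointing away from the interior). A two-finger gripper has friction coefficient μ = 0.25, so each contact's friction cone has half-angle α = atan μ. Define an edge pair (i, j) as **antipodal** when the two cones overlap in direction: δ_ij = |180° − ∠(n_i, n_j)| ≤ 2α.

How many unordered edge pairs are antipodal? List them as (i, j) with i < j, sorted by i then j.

count = 3; pairs: (0,3), (1,4), (2,5)

α = atan 0.25 = 14.04°;  2α = 28.07°
n_0 = (-0.7188, -0.6953)
n_1 = (+0.3297, -0.9441)
n_2 = (+1.0000, -0.0052)
n_3 = (+0.3932, +0.9195)
n_4 = (-0.6132, +0.7899)
n_5 = (-0.9982, +0.0593)
  (0,1): δ = 114.80°  ·
  (0,2): δ = 44.34°  ·
  (0,3): δ = 22.80°  ✓
  (0,4): δ = 83.78°  ·
  (0,5): δ = 132.55°  ·
  (1,2): δ = 109.55°  ·
  (1,3): δ = 42.40°  ·
  (1,4): δ = 18.57°  ✓
  (1,5): δ = 67.35°  ·
  (2,3): δ = 112.86°  ·
  (2,4): δ = 51.88°  ·
  (2,5): δ = 3.10°  ✓
  (3,4): δ = 119.02°  ·
  (3,5): δ = 70.24°  ·
  (4,5): δ = 131.22°  ·
antipodal pairs: 3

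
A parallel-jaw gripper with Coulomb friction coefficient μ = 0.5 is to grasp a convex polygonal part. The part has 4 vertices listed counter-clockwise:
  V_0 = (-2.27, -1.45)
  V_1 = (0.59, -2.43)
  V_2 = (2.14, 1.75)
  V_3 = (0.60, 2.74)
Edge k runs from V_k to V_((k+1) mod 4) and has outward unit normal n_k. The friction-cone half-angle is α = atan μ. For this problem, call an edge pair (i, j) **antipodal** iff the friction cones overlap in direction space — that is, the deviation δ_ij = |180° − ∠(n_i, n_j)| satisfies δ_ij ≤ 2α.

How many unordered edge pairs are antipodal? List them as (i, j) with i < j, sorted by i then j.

α = atan 0.5 = 26.57°;  2α = 53.13°
n_0 = (-0.3242, -0.9460)
n_1 = (+0.9376, -0.3477)
n_2 = (+0.5408, +0.8412)
n_3 = (-0.8250, +0.5651)
  (0,1): δ = 91.43°  ·
  (0,2): δ = 13.82°  ✓
  (0,3): δ = 74.50°  ·
  (1,2): δ = 102.39°  ·
  (1,3): δ = 14.06°  ✓
  (2,3): δ = 91.67°  ·
antipodal pairs: 2

count = 2; pairs: (0,2), (1,3)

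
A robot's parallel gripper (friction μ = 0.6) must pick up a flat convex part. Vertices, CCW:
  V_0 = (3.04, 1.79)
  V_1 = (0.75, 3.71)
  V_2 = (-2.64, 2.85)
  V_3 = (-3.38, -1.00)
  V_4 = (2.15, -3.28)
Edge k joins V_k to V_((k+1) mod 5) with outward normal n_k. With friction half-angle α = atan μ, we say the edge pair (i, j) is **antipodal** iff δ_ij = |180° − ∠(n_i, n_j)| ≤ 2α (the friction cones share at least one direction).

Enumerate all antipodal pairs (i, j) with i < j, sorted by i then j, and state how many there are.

α = atan 0.6 = 30.96°;  2α = 61.93°
n_0 = (+0.6425, +0.7663)
n_1 = (-0.2459, +0.9693)
n_2 = (-0.9820, +0.1888)
n_3 = (-0.3812, -0.9245)
n_4 = (+0.9849, -0.1729)
  (0,1): δ = 125.79°  ·
  (0,2): δ = 60.90°  ✓
  (0,3): δ = 17.57°  ✓
  (0,4): δ = 120.02°  ·
  (1,2): δ = 115.11°  ·
  (1,3): δ = 36.64°  ✓
  (1,4): δ = 65.81°  ·
  (2,3): δ = 101.53°  ·
  (2,4): δ = 0.92°  ✓
  (3,4): δ = 77.55°  ·
antipodal pairs: 4

count = 4; pairs: (0,2), (0,3), (1,3), (2,4)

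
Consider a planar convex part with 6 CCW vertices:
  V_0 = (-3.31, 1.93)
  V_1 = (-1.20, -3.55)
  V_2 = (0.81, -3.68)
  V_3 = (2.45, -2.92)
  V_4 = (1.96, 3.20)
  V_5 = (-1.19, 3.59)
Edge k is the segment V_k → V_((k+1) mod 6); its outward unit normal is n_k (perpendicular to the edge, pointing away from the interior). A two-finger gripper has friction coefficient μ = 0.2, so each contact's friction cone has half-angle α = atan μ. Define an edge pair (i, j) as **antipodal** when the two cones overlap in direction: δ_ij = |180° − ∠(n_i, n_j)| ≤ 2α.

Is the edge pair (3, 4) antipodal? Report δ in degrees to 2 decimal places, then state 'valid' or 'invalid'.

δ = 101.64°, invalid

α = atan 0.2 = 11.31°;  2α = 22.62°
edge 3: e_3 = (-0.49, +6.12);  n_3 = (+0.9968, +0.0798)
edge 4: e_4 = (-3.15, +0.39);  n_4 = (+0.1229, +0.9924)
∠(n_3, n_4) = 78.36°
δ = |180° − 78.36°| = 101.64°
101.64° > 2α = 22.62°  →  invalid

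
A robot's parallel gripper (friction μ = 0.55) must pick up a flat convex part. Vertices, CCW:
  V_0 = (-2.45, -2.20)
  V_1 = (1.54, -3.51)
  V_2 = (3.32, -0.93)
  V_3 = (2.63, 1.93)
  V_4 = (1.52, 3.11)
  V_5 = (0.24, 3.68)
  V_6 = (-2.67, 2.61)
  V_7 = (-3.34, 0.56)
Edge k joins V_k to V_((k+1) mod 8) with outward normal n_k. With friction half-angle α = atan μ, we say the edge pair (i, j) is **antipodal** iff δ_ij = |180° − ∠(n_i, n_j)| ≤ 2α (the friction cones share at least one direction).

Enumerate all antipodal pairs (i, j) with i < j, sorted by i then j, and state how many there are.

α = atan 0.55 = 28.81°;  2α = 57.62°
n_0 = (-0.3119, -0.9501)
n_1 = (+0.8231, -0.5679)
n_2 = (+0.9721, +0.2345)
n_3 = (+0.7284, +0.6852)
n_4 = (+0.4068, +0.9135)
n_5 = (-0.3451, +0.9386)
n_6 = (-0.9505, +0.3107)
n_7 = (-0.9517, -0.3069)
  (0,1): δ = 106.43°  ·
  (0,2): δ = 58.26°  ·
  (0,3): δ = 28.57°  ✓
  (0,4): δ = 5.83°  ✓
  (0,5): δ = 38.36°  ✓
  (0,6): δ = 90.08°  ·
  (0,7): δ = 126.05°  ·
  (1,2): δ = 131.83°  ·
  (1,3): δ = 102.15°  ·
  (1,4): δ = 79.40°  ·
  (1,5): δ = 35.21°  ✓
  (1,6): δ = 16.50°  ✓
  (1,7): δ = 52.48°  ✓
  (2,3): δ = 150.31°  ·
  (2,4): δ = 127.57°  ·
  (2,5): δ = 83.38°  ·
  (2,6): δ = 31.66°  ✓
  (2,7): δ = 4.31°  ✓
  (3,4): δ = 157.25°  ·
  (3,5): δ = 113.06°  ·
  (3,6): δ = 61.35°  ·
  (3,7): δ = 25.38°  ✓
  (4,5): δ = 135.81°  ·
  (4,6): δ = 84.09°  ·
  (4,7): δ = 48.12°  ✓
  (5,6): δ = 128.29°  ·
  (5,7): δ = 92.32°  ·
  (6,7): δ = 144.03°  ·
antipodal pairs: 10

count = 10; pairs: (0,3), (0,4), (0,5), (1,5), (1,6), (1,7), (2,6), (2,7), (3,7), (4,7)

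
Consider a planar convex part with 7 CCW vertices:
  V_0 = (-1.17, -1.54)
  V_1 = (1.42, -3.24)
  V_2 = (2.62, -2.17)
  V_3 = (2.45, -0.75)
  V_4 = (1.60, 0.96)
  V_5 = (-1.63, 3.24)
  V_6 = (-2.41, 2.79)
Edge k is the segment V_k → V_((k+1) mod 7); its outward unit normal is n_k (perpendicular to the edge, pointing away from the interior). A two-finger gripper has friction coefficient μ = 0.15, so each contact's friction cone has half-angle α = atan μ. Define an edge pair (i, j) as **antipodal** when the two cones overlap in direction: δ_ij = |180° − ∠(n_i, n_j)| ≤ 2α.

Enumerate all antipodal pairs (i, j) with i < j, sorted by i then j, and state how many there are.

count = 4; pairs: (0,4), (1,5), (2,6), (3,6)

α = atan 0.15 = 8.53°;  2α = 17.06°
n_0 = (-0.5487, -0.8360)
n_1 = (+0.6655, -0.7464)
n_2 = (+0.9929, +0.1189)
n_3 = (+0.8955, +0.4451)
n_4 = (+0.5767, +0.8170)
n_5 = (-0.4997, +0.8662)
n_6 = (-0.9614, -0.2753)
  (0,1): δ = 105.00°  ·
  (0,2): δ = 49.89°  ·
  (0,3): δ = 30.29°  ·
  (0,4): δ = 1.94°  ✓
  (0,5): δ = 63.26°  ·
  (0,6): δ = 139.26°  ·
  (1,2): δ = 124.90°  ·
  (1,3): δ = 105.29°  ·
  (1,4): δ = 76.94°  ·
  (1,5): δ = 11.74°  ✓
  (1,6): δ = 64.26°  ·
  (2,3): δ = 160.40°  ·
  (2,4): δ = 132.04°  ·
  (2,5): δ = 66.85°  ·
  (2,6): δ = 9.15°  ✓
  (3,4): δ = 151.65°  ·
  (3,5): δ = 86.45°  ·
  (3,6): δ = 10.45°  ✓
  (4,5): δ = 114.80°  ·
  (4,6): δ = 38.80°  ·
  (5,6): δ = 104.00°  ·
antipodal pairs: 4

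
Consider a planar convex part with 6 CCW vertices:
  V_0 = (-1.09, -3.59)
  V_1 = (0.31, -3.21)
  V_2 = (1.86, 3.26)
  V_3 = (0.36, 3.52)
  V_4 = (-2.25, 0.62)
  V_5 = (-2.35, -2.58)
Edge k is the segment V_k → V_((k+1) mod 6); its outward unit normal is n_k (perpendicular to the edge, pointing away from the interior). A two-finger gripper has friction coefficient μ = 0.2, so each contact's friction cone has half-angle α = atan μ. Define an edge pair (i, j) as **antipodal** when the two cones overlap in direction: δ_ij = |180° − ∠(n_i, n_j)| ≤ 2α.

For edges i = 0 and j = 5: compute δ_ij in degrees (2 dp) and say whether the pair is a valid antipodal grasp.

δ = 126.10°, invalid

α = atan 0.2 = 11.31°;  2α = 22.62°
edge 0: e_0 = (+1.40, +0.38);  n_0 = (+0.2620, -0.9651)
edge 5: e_5 = (+1.26, -1.01);  n_5 = (-0.6254, -0.7803)
∠(n_0, n_5) = 53.90°
δ = |180° − 53.90°| = 126.10°
126.10° > 2α = 22.62°  →  invalid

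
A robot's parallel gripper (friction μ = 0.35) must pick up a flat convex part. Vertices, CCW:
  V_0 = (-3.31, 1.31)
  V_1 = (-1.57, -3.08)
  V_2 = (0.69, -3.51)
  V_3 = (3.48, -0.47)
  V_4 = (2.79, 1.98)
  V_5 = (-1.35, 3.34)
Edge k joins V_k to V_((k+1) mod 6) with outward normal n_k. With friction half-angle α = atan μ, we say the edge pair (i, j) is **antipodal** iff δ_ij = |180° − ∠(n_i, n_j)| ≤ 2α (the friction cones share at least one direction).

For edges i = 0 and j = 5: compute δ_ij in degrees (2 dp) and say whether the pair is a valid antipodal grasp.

δ = 114.38°, invalid

α = atan 0.35 = 19.29°;  2α = 38.58°
edge 0: e_0 = (+1.74, -4.39);  n_0 = (-0.9296, -0.3685)
edge 5: e_5 = (-1.96, -2.03);  n_5 = (-0.7194, +0.6946)
∠(n_0, n_5) = 65.62°
δ = |180° − 65.62°| = 114.38°
114.38° > 2α = 38.58°  →  invalid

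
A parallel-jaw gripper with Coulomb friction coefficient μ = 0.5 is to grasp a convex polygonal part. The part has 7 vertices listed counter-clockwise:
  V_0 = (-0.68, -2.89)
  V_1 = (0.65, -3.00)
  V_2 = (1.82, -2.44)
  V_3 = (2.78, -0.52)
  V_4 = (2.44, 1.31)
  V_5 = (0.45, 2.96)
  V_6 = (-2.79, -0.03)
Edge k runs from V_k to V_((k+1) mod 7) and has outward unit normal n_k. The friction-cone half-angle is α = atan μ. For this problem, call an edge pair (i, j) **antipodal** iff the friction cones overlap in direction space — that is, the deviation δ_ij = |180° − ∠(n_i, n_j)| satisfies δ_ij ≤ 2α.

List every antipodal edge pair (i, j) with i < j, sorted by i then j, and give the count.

count = 6; pairs: (0,4), (0,5), (1,5), (2,5), (3,6), (4,6)

α = atan 0.5 = 26.57°;  2α = 53.13°
n_0 = (-0.0824, -0.9966)
n_1 = (+0.4317, -0.9020)
n_2 = (+0.8944, -0.4472)
n_3 = (+0.9832, +0.1827)
n_4 = (+0.6383, +0.7698)
n_5 = (-0.6782, +0.7349)
n_6 = (-0.8047, -0.5937)
  (0,1): δ = 149.69°  ·
  (0,2): δ = 111.84°  ·
  (0,3): δ = 74.75°  ·
  (0,4): δ = 34.94°  ✓
  (0,5): δ = 47.43°  ✓
  (0,6): δ = 131.15°  ·
  (1,2): δ = 142.14°  ·
  (1,3): δ = 105.05°  ·
  (1,4): δ = 65.24°  ·
  (1,5): δ = 17.12°  ✓
  (1,6): δ = 100.84°  ·
  (2,3): δ = 142.91°  ·
  (2,4): δ = 103.10°  ·
  (2,5): δ = 20.73°  ✓
  (2,6): δ = 62.98°  ·
  (3,4): δ = 140.19°  ·
  (3,5): δ = 57.82°  ·
  (3,6): δ = 25.89°  ✓
  (4,5): δ = 97.63°  ·
  (4,6): δ = 13.92°  ✓
  (5,6): δ = 96.28°  ·
antipodal pairs: 6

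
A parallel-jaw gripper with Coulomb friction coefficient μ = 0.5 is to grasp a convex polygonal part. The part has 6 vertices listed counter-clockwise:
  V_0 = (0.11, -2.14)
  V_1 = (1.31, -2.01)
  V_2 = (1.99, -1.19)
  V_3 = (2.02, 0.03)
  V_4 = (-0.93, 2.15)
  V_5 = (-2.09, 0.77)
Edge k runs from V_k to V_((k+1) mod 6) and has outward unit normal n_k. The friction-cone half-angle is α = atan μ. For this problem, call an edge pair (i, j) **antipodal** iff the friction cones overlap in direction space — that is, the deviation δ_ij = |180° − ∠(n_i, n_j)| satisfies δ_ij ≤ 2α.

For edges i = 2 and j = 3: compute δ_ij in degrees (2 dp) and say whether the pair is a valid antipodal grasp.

α = atan 0.5 = 26.57°;  2α = 53.13°
edge 2: e_2 = (+0.03, +1.22);  n_2 = (+0.9997, -0.0246)
edge 3: e_3 = (-2.95, +2.12);  n_3 = (+0.5836, +0.8121)
∠(n_2, n_3) = 55.71°
δ = |180° − 55.71°| = 124.29°
124.29° > 2α = 53.13°  →  invalid

δ = 124.29°, invalid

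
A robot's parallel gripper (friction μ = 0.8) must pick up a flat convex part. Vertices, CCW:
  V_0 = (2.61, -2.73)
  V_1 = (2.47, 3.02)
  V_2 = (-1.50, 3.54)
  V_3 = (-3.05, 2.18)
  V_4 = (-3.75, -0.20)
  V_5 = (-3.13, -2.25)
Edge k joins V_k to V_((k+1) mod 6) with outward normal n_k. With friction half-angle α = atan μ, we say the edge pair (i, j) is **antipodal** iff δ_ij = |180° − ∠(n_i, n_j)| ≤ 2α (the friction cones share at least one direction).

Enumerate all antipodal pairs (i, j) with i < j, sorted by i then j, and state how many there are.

α = atan 0.8 = 38.66°;  2α = 77.32°
n_0 = (+0.9997, +0.0243)
n_1 = (+0.1299, +0.9915)
n_2 = (-0.6595, +0.7517)
n_3 = (-0.9594, +0.2822)
n_4 = (-0.9572, -0.2895)
n_5 = (-0.0833, -0.9965)
  (0,1): δ = 98.86°  ·
  (0,2): δ = 50.13°  ✓
  (0,3): δ = 17.78°  ✓
  (0,4): δ = 15.43°  ✓
  (0,5): δ = 83.83°  ·
  (1,2): δ = 131.27°  ·
  (1,3): δ = 98.93°  ·
  (1,4): δ = 65.71°  ✓
  (1,5): δ = 2.68°  ✓
  (2,3): δ = 147.65°  ·
  (2,4): δ = 114.44°  ·
  (2,5): δ = 46.04°  ✓
  (3,4): δ = 146.78°  ·
  (3,5): δ = 78.39°  ·
  (4,5): δ = 111.61°  ·
antipodal pairs: 6

count = 6; pairs: (0,2), (0,3), (0,4), (1,4), (1,5), (2,5)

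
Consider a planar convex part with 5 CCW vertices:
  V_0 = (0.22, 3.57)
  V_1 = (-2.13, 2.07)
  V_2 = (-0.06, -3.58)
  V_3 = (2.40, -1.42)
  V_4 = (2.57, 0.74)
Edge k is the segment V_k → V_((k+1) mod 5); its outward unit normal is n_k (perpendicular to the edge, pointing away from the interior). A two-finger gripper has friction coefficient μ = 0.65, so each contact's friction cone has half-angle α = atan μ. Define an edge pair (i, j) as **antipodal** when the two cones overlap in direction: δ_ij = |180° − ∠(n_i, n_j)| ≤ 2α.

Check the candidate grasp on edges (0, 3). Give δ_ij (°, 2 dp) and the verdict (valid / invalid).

δ = 52.95°, valid

α = atan 0.65 = 33.02°;  2α = 66.05°
edge 0: e_0 = (-2.35, -1.50);  n_0 = (-0.5380, +0.8429)
edge 3: e_3 = (+0.17, +2.16);  n_3 = (+0.9969, -0.0785)
∠(n_0, n_3) = 127.05°
δ = |180° − 127.05°| = 52.95°
52.95° ≤ 2α = 66.05°  →  valid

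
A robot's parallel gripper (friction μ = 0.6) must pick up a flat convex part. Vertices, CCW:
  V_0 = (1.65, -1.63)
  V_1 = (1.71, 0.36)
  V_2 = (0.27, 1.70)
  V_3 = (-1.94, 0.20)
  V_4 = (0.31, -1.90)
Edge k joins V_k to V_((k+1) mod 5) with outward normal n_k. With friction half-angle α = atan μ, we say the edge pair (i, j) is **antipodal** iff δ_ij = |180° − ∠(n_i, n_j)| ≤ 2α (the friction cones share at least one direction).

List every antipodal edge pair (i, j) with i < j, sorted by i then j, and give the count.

count = 5; pairs: (0,2), (0,3), (1,3), (1,4), (2,4)

α = atan 0.6 = 30.96°;  2α = 61.93°
n_0 = (+0.9995, -0.0301)
n_1 = (+0.6812, +0.7321)
n_2 = (-0.5616, +0.8274)
n_3 = (-0.6823, -0.7311)
n_4 = (+0.1975, -0.9803)
  (0,1): δ = 131.21°  ·
  (0,2): δ = 54.11°  ✓
  (0,3): δ = 48.70°  ✓
  (0,4): δ = 103.12°  ·
  (1,2): δ = 102.89°  ·
  (1,3): δ = 0.09°  ✓
  (1,4): δ = 54.33°  ✓
  (2,3): δ = 77.19°  ·
  (2,4): δ = 22.77°  ✓
  (3,4): δ = 125.58°  ·
antipodal pairs: 5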